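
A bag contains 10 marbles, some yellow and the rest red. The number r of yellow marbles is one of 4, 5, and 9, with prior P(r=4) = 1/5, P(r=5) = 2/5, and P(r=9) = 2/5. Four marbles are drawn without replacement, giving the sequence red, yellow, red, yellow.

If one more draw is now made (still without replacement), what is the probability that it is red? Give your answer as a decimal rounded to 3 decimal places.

0.552

For each hypothesis, P(data | H) works out to: P(data | r = 4) = (6/10)(4/9)(5/8)(3/7) = 1/14; P(data | r = 5) = (5/10)(5/9)(4/8)(4/7) = 5/63; P(data | r = 9) = (1/10)(9/9)(0/8) = 0.
The prior-weighted likelihoods are 1/5 · 1/14 = 1/70, 2/5 · 5/63 = 2/63, 2/5 · 0 = 0; summing to 29/630.
Dividing through by the total gives posterior P(r = 4 | data) = 9/29, P(r = 5 | data) = 20/29, P(r = 9 | data) = 0.
Averaging over the posterior, P(red next | data) = (2/3)(9/29) + (1/2)(20/29) = 16/29.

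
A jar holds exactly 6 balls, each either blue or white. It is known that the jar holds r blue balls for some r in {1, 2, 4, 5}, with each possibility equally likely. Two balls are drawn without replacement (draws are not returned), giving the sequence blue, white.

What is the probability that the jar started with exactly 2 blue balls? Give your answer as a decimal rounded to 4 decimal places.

0.3077

For each hypothesis, P(data | H) works out to: P(data | r = 1) = (1/6)(5/5) = 1/6; P(data | r = 2) = (2/6)(4/5) = 4/15; P(data | r = 4) = (4/6)(2/5) = 4/15; P(data | r = 5) = (5/6)(1/5) = 1/6.
Weighting by the prior gives 1/4 · 1/6 = 1/24, 1/4 · 4/15 = 1/15, 1/4 · 4/15 = 1/15, 1/4 · 1/6 = 1/24; with total 13/60.
So P(r = 2 | data) = (1/15) / (13/60) = 4/13.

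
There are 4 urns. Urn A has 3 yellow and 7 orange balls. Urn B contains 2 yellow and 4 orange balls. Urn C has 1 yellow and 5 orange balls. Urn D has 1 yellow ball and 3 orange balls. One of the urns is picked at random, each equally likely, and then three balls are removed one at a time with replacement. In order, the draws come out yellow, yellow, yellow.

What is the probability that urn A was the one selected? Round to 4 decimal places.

0.3203

The likelihood of the observed sequence under each hypothesis: P(data | urn A) = (3/10)(3/10)(3/10) = 0.027; P(data | urn B) = (2/6)(2/6)(2/6) = 0.037037; P(data | urn C) = (1/6)(1/6)(1/6) = 0.0046296; P(data | urn D) = (1/4)(1/4)(1/4) = 0.015625.
The prior-weighted likelihoods are 1/4 · 0.027 = 0.00675, 1/4 · 0.037037 = 0.0092593, 1/4 · 0.0046296 = 0.0011574, 1/4 · 0.015625 = 0.0039062; these sum to 0.021073.
Hence P(urn A | data) = (0.00675) / (0.021073) = 0.32032.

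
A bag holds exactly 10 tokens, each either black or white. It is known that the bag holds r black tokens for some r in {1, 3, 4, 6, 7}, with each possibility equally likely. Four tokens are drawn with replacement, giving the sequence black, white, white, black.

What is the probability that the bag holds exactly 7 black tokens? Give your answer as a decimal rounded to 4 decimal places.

Compute the likelihood of the observed sequence for each case: P(data | r = 1) = (1/10)(9/10)(9/10)(1/10) = 0.0081; P(data | r = 3) = (3/10)(7/10)(7/10)(3/10) = 0.0441; P(data | r = 4) = (4/10)(6/10)(6/10)(4/10) = 0.0576; P(data | r = 6) = (6/10)(4/10)(4/10)(6/10) = 0.0576; P(data | r = 7) = (7/10)(3/10)(3/10)(7/10) = 0.0441.
Weighting by the prior gives 1/5 · 0.0081 = 0.00162, 1/5 · 0.0441 = 0.00882, 1/5 · 0.0576 = 0.01152, 1/5 · 0.0576 = 0.01152, 1/5 · 0.0441 = 0.00882; summing to 0.0423.
So P(r = 7 | data) = (0.00882) / (0.0423) = 0.20851.

0.2085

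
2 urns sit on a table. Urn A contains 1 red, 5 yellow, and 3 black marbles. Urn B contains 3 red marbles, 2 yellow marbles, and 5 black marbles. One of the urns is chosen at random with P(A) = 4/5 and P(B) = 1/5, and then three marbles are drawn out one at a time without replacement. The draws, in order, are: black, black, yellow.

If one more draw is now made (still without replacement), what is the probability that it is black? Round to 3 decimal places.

0.216

For each hypothesis, P(data | H) works out to: P(data | urn A) = (3/9)(2/8)(5/7) = 5/84; P(data | urn B) = (5/10)(4/9)(2/8) = 1/18.
The prior-weighted likelihoods are 4/5 · 5/84 = 1/21, 1/5 · 1/18 = 1/90; these sum to 37/630.
The posterior is then P(urn A | data) = 30/37, P(urn B | data) = 7/37.
Averaging over the posterior, P(black next | data) = (1/6)(30/37) + (3/7)(7/37) = 8/37.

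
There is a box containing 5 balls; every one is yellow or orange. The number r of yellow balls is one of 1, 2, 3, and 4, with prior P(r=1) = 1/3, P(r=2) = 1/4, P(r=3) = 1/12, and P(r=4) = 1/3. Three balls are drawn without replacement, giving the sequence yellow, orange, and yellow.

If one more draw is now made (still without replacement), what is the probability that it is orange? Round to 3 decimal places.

Under each hypothesis, the probability of the observed sequence is: P(data | r = 1) = (1/5)(4/4)(0/3) = 0; P(data | r = 2) = (2/5)(3/4)(1/3) = 1/10; P(data | r = 3) = (3/5)(2/4)(2/3) = 1/5; P(data | r = 4) = (4/5)(1/4)(3/3) = 1/5.
Weighting by the prior gives 1/3 · 0 = 0, 1/4 · 1/10 = 1/40, 1/12 · 1/5 = 1/60, 1/3 · 1/5 = 1/15; with total 13/120.
Normalising, the posterior is P(r = 1 | data) = 0, P(r = 2 | data) = 3/13, P(r = 3 | data) = 2/13, P(r = 4 | data) = 8/13.
Averaging over the posterior, P(orange next | data) = (1)(3/13) + (1/2)(2/13) + (0)(8/13) = 4/13.

0.308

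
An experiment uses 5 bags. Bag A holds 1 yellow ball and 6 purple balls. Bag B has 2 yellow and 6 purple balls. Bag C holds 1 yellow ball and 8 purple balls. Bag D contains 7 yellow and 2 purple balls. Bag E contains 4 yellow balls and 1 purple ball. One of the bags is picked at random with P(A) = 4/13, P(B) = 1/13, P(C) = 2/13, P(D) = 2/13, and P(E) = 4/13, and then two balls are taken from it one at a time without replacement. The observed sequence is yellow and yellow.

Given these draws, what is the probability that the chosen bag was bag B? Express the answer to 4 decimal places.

The likelihood of the observed sequence under each hypothesis: P(data | bag A) = (1/7)(0/6) = 0; P(data | bag B) = (2/8)(1/7) = 0.035714; P(data | bag C) = (1/9)(0/8) = 0; P(data | bag D) = (7/9)(6/8) = 0.58333; P(data | bag E) = (4/5)(3/4) = 0.6.
Weighting by the prior gives 4/13 · 0 = 0, 1/13 · 0.035714 = 0.0027473, 2/13 · 0 = 0, 2/13 · 0.58333 = 0.089744, 4/13 · 0.6 = 0.18462; summing to 0.27711.
So P(bag B | data) = (0.0027473) / (0.27711) = 0.0099141.

0.0099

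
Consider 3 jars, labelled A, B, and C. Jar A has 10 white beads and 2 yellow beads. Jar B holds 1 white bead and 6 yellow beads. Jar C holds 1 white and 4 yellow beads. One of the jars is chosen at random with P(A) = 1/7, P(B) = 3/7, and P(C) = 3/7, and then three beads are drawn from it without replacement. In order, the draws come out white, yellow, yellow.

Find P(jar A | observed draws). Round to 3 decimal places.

0.015

Compute the likelihood of the observed sequence for each case: P(data | jar A) = (10/12)(2/11)(1/10) = 0.015152; P(data | jar B) = (1/7)(6/6)(5/5) = 0.14286; P(data | jar C) = (1/5)(4/4)(3/3) = 0.2.
Multiplying each by its prior: 1/7 · 0.015152 = 0.0021645, 3/7 · 0.14286 = 0.061224, 3/7 · 0.2 = 0.085714; summing to 0.1491.
Therefore the posterior P(jar A | data) = (0.0021645) / (0.1491) = 0.014517.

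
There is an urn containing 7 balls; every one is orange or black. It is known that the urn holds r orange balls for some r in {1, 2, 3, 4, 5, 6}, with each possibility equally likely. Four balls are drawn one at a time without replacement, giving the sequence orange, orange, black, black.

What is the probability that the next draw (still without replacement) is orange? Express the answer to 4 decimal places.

The likelihood of the observed sequence under each hypothesis: P(data | r = 1) = (1/7)(0/6) = 0; P(data | r = 2) = (2/7)(1/6)(5/5)(4/4) = 1/21; P(data | r = 3) = (3/7)(2/6)(4/5)(3/4) = 3/35; P(data | r = 4) = (4/7)(3/6)(3/5)(2/4) = 3/35; P(data | r = 5) = (5/7)(4/6)(2/5)(1/4) = 1/21; P(data | r = 6) = (6/7)(5/6)(1/5)(0/4) = 0.
Weighting by the prior gives 1/6 · 0 = 0, 1/6 · 1/21 = 1/126, 1/6 · 3/35 = 1/70, 1/6 · 3/35 = 1/70, 1/6 · 1/21 = 1/126, 1/6 · 0 = 0; summing to 2/45.
Dividing through by the total gives posterior P(r = 1 | data) = 0, P(r = 2 | data) = 5/28, P(r = 3 | data) = 9/28, P(r = 4 | data) = 9/28, P(r = 5 | data) = 5/28, P(r = 6 | data) = 0.
So P(orange next | data) = Σ P(orange next | H) P(H | data) = (0)(5/28) + (1/3)(9/28) + (2/3)(9/28) + (1)(5/28) = 1/2.

0.5000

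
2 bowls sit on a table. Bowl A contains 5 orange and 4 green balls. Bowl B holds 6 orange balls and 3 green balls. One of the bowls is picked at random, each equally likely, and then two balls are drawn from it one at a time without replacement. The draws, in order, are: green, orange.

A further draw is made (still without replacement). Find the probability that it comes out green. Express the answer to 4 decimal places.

For each hypothesis, P(data | H) works out to: P(data | bowl A) = (4/9)(5/8) = 5/18; P(data | bowl B) = (3/9)(6/8) = 1/4.
Weighting by the prior gives 1/2 · 5/18 = 5/36, 1/2 · 1/4 = 1/8; with total 19/72.
Normalising, the posterior is P(bowl A | data) = 10/19, P(bowl B | data) = 9/19.
So P(green next | data) = Σ P(green next | H) P(H | data) = (3/7)(10/19) + (2/7)(9/19) = 48/133.

0.3609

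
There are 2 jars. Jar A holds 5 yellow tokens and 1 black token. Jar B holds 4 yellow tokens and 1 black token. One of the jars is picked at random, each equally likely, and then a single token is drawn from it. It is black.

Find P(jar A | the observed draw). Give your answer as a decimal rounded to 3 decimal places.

Under each hypothesis, the probability of this draw is: P(data | jar A) = (1/6) = 1/6; P(data | jar B) = (1/5) = 1/5.
Multiplying each by its prior: 1/2 · 1/6 = 1/12, 1/2 · 1/5 = 1/10; summing to 11/60.
By Bayes' rule, P(jar A | data) = (1/12) / (11/60) = 5/11.

0.455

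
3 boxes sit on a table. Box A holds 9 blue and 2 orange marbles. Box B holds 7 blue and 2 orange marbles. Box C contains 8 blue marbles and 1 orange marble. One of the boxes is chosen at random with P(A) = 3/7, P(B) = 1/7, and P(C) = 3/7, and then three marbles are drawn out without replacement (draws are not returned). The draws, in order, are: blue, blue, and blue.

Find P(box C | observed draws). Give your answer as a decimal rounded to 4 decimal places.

0.5071

For each hypothesis, P(data | H) works out to: P(data | box A) = (9/11)(8/10)(7/9) = 0.50909; P(data | box B) = (7/9)(6/8)(5/7) = 0.41667; P(data | box C) = (8/9)(7/8)(6/7) = 0.66667.
Weighting by the prior gives 3/7 · 0.50909 = 0.21818, 1/7 · 0.41667 = 0.059524, 3/7 · 0.66667 = 0.28571; these sum to 0.56342.
So P(box C | data) = (0.28571) / (0.56342) = 0.50711.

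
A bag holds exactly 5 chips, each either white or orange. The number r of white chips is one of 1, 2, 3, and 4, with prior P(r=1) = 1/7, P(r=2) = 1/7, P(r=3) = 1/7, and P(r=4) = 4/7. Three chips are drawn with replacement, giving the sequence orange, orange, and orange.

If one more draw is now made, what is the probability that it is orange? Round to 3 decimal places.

0.693

For each hypothesis, P(data | H) works out to: P(data | r = 1) = (4/5)(4/5)(4/5) = 64/125; P(data | r = 2) = (3/5)(3/5)(3/5) = 27/125; P(data | r = 3) = (2/5)(2/5)(2/5) = 8/125; P(data | r = 4) = (1/5)(1/5)(1/5) = 1/125.
Weighting by the prior gives 1/7 · 64/125 = 64/875, 1/7 · 27/125 = 27/875, 1/7 · 8/125 = 8/875, 4/7 · 1/125 = 4/875; these sum to 103/875.
Normalising, the posterior is P(r = 1 | data) = 64/103, P(r = 2 | data) = 27/103, P(r = 3 | data) = 8/103, P(r = 4 | data) = 4/103.
Averaging over the posterior, P(orange next | data) = (4/5)(64/103) + (3/5)(27/103) + (2/5)(8/103) + (1/5)(4/103) = 357/515.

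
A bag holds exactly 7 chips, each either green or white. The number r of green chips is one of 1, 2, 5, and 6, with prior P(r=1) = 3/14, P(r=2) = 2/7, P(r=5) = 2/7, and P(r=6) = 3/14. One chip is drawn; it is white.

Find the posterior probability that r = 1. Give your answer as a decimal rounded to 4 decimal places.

0.3673

For each hypothesis, P(data | H) works out to: P(data | r = 1) = (6/7) = 6/7; P(data | r = 2) = (5/7) = 5/7; P(data | r = 5) = (2/7) = 2/7; P(data | r = 6) = (1/7) = 1/7.
The prior-weighted likelihoods are 3/14 · 6/7 = 9/49, 2/7 · 5/7 = 10/49, 2/7 · 2/7 = 4/49, 3/14 · 1/7 = 3/98; with total 1/2.
So P(r = 1 | data) = (9/49) / (1/2) = 18/49.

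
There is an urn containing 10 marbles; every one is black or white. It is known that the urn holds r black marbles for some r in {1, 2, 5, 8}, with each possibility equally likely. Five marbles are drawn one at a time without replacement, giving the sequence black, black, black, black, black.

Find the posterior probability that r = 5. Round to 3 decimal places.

0.018

The likelihood of the observed sequence under each hypothesis: P(data | r = 1) = (1/10)(0/9) = 0; P(data | r = 2) = (2/10)(1/9)(0/8) = 0; P(data | r = 5) = (5/10)(4/9)(3/8)(2/7)(1/6) = 0.0039683; P(data | r = 8) = (8/10)(7/9)(6/8)(5/7)(4/6) = 0.22222.
Weighting by the prior gives 1/4 · 0 = 0, 1/4 · 0 = 0, 1/4 · 0.0039683 = 0.00099206, 1/4 · 0.22222 = 0.055556; these sum to 0.056548.
Therefore the posterior P(r = 5 | data) = (0.00099206) / (0.056548) = 0.017544.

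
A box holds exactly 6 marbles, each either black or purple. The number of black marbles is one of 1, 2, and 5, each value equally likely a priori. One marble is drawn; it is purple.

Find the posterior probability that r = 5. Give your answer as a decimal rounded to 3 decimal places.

Compute the likelihood of this draw for each case: P(data | r = 1) = (5/6) = 5/6; P(data | r = 2) = (4/6) = 2/3; P(data | r = 5) = (1/6) = 1/6.
Weighting by the prior gives 1/3 · 5/6 = 5/18, 1/3 · 2/3 = 2/9, 1/3 · 1/6 = 1/18; summing to 5/9.
By Bayes' rule, P(r = 5 | data) = (1/18) / (5/9) = 1/10.

0.100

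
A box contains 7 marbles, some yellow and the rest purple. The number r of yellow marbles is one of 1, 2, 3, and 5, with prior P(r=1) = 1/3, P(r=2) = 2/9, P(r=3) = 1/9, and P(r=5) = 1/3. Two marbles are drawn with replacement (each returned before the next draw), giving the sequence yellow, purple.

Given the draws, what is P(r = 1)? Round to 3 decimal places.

0.225

For each hypothesis, P(data | H) works out to: P(data | r = 1) = (1/7)(6/7) = 6/49; P(data | r = 2) = (2/7)(5/7) = 10/49; P(data | r = 3) = (3/7)(4/7) = 12/49; P(data | r = 5) = (5/7)(2/7) = 10/49.
Weighting by the prior gives 1/3 · 6/49 = 2/49, 2/9 · 10/49 = 20/441, 1/9 · 12/49 = 4/147, 1/3 · 10/49 = 10/147; with total 80/441.
So P(r = 1 | data) = (2/49) / (80/441) = 9/40.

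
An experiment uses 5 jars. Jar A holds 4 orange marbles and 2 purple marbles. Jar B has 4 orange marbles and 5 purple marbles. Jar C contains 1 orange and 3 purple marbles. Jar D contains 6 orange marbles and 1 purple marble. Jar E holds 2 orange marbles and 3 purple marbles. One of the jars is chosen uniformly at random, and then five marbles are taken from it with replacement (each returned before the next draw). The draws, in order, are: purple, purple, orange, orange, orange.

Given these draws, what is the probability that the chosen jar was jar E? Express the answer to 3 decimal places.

For each hypothesis, P(data | H) works out to: P(data | jar A) = (2/6)(2/6)(4/6)(4/6)(4/6) = 0.032922; P(data | jar B) = (5/9)(5/9)(4/9)(4/9)(4/9) = 0.027096; P(data | jar C) = (3/4)(3/4)(1/4)(1/4)(1/4) = 0.0087891; P(data | jar D) = (1/7)(1/7)(6/7)(6/7)(6/7) = 0.012852; P(data | jar E) = (3/5)(3/5)(2/5)(2/5)(2/5) = 0.02304.
Weighting by the prior gives 1/5 · 0.032922 = 0.0065844, 1/5 · 0.027096 = 0.0054192, 1/5 · 0.0087891 = 0.0017578, 1/5 · 0.012852 = 0.0025704, 1/5 · 0.02304 = 0.004608; summing to 0.02094.
By Bayes' rule, P(jar E | data) = (0.004608) / (0.02094) = 0.22006.

0.220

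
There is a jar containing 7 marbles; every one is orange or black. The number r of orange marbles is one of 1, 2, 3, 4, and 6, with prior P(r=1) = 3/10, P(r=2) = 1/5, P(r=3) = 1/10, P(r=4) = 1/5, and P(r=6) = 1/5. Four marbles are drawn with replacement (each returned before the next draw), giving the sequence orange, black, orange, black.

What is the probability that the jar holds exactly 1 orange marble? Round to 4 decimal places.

For each hypothesis, P(data | H) works out to: P(data | r = 1) = (1/7)(6/7)(1/7)(6/7) = 0.014994; P(data | r = 2) = (2/7)(5/7)(2/7)(5/7) = 0.041649; P(data | r = 3) = (3/7)(4/7)(3/7)(4/7) = 0.059975; P(data | r = 4) = (4/7)(3/7)(4/7)(3/7) = 0.059975; P(data | r = 6) = (6/7)(1/7)(6/7)(1/7) = 0.014994.
Multiplying each by its prior: 3/10 · 0.014994 = 0.0044981, 1/5 · 0.041649 = 0.0083299, 1/10 · 0.059975 = 0.0059975, 1/5 · 0.059975 = 0.011995, 1/5 · 0.014994 = 0.0029988; with total 0.033819.
Therefore the posterior P(r = 1 | data) = (0.0044981) / (0.033819) = 0.133.

0.1330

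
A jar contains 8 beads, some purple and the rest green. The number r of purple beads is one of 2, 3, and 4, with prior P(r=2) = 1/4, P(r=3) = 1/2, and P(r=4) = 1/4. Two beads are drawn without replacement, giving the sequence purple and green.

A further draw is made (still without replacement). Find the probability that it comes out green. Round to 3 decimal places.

Compute the likelihood of the observed sequence for each case: P(data | r = 2) = (2/8)(6/7) = 3/14; P(data | r = 3) = (3/8)(5/7) = 15/56; P(data | r = 4) = (4/8)(4/7) = 2/7.
Weighting by the prior gives 1/4 · 3/14 = 3/56, 1/2 · 15/56 = 15/112, 1/4 · 2/7 = 1/14; summing to 29/112.
Dividing through by the total gives posterior P(r = 2 | data) = 6/29, P(r = 3 | data) = 15/29, P(r = 4 | data) = 8/29.
The predictive probability is P(green next | data) = (5/6)(6/29) + (2/3)(15/29) + (1/2)(8/29) = 19/29.

0.655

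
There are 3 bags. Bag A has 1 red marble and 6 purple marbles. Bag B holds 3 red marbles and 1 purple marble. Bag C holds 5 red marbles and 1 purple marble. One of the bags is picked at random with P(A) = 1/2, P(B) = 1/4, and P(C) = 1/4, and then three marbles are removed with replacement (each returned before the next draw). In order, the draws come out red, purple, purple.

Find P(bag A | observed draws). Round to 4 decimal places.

Compute the likelihood of the observed sequence for each case: P(data | bag A) = (1/7)(6/7)(6/7) = 0.10496; P(data | bag B) = (3/4)(1/4)(1/4) = 0.046875; P(data | bag C) = (5/6)(1/6)(1/6) = 0.023148.
The prior-weighted likelihoods are 1/2 · 0.10496 = 0.052478, 1/4 · 0.046875 = 0.011719, 1/4 · 0.023148 = 0.005787; summing to 0.069984.
By Bayes' rule, P(bag A | data) = (0.052478) / (0.069984) = 0.74986.

0.7499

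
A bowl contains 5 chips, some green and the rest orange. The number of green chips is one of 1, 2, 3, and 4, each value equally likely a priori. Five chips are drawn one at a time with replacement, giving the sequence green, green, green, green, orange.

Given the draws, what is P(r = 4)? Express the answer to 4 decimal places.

For each hypothesis, P(data | H) works out to: P(data | r = 1) = (1/5)(1/5)(1/5)(1/5)(4/5) = 0.00128; P(data | r = 2) = (2/5)(2/5)(2/5)(2/5)(3/5) = 0.01536; P(data | r = 3) = (3/5)(3/5)(3/5)(3/5)(2/5) = 0.05184; P(data | r = 4) = (4/5)(4/5)(4/5)(4/5)(1/5) = 0.08192.
Weighting by the prior gives 1/4 · 0.00128 = 0.00032, 1/4 · 0.01536 = 0.00384, 1/4 · 0.05184 = 0.01296, 1/4 · 0.08192 = 0.02048; these sum to 0.0376.
Hence P(r = 4 | data) = (0.02048) / (0.0376) = 0.54468.

0.5447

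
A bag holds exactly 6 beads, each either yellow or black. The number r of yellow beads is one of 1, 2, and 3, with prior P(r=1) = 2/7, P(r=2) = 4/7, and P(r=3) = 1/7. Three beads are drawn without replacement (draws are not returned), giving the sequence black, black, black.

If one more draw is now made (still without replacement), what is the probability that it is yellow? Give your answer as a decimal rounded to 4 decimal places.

Compute the likelihood of the observed sequence for each case: P(data | r = 1) = (5/6)(4/5)(3/4) = 1/2; P(data | r = 2) = (4/6)(3/5)(2/4) = 1/5; P(data | r = 3) = (3/6)(2/5)(1/4) = 1/20.
Weighting by the prior gives 2/7 · 1/2 = 1/7, 4/7 · 1/5 = 4/35, 1/7 · 1/20 = 1/140; summing to 37/140.
The posterior is then P(r = 1 | data) = 20/37, P(r = 2 | data) = 16/37, P(r = 3 | data) = 1/37.
So P(yellow next | data) = Σ P(yellow next | H) P(H | data) = (1/3)(20/37) + (2/3)(16/37) + (1)(1/37) = 55/111.

0.4955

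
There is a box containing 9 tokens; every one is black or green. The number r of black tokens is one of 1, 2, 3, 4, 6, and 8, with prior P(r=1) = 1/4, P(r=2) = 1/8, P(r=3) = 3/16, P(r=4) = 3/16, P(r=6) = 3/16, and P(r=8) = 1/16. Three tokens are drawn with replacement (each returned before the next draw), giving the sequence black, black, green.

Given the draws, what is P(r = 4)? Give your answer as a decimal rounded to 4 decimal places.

Compute the likelihood of the observed sequence for each case: P(data | r = 1) = (1/9)(1/9)(8/9) = 0.010974; P(data | r = 2) = (2/9)(2/9)(7/9) = 0.038409; P(data | r = 3) = (3/9)(3/9)(6/9) = 0.074074; P(data | r = 4) = (4/9)(4/9)(5/9) = 0.10974; P(data | r = 6) = (6/9)(6/9)(3/9) = 0.14815; P(data | r = 8) = (8/9)(8/9)(1/9) = 0.087791.
Multiplying each by its prior: 1/4 · 0.010974 = 0.0027435, 1/8 · 0.038409 = 0.0048011, 3/16 · 0.074074 = 0.013889, 3/16 · 0.10974 = 0.020576, 3/16 · 0.14815 = 0.027778, 1/16 · 0.087791 = 0.005487; these sum to 0.075274.
Therefore the posterior P(r = 4 | data) = (0.020576) / (0.075274) = 0.27335.

0.2733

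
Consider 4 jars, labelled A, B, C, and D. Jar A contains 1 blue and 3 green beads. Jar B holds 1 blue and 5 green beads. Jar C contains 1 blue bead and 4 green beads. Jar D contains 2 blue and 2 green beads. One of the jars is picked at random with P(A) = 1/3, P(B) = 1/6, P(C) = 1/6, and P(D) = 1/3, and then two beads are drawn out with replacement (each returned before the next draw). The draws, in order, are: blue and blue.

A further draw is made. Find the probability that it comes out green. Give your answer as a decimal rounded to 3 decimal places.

Under each hypothesis, the probability of the observed sequence is: P(data | jar A) = (1/4)(1/4) = 0.0625; P(data | jar B) = (1/6)(1/6) = 0.027778; P(data | jar C) = (1/5)(1/5) = 0.04; P(data | jar D) = (2/4)(2/4) = 0.25.
The prior-weighted likelihoods are 1/3 · 0.0625 = 0.020833, 1/6 · 0.027778 = 0.0046296, 1/6 · 0.04 = 0.0066667, 1/3 · 0.25 = 0.083333; summing to 0.11546.
Dividing through by the total gives posterior P(jar A | data) = 0.18043, P(jar B | data) = 0.040096, P(jar C | data) = 0.057739, P(jar D | data) = 0.72173.
Averaging over the posterior, P(green next | data) = (3/4)(0.18043) + (5/6)(0.040096) + (4/5)(0.057739) + (1/2)(0.72173) = 0.5758.

0.576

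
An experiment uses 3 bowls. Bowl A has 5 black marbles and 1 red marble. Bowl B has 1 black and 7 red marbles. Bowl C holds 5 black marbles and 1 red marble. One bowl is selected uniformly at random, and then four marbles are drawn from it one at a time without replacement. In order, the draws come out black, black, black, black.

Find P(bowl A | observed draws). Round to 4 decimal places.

0.5000

Under each hypothesis, the probability of the observed sequence is: P(data | bowl A) = (5/6)(4/5)(3/4)(2/3) = 1/3; P(data | bowl B) = (1/8)(0/7) = 0; P(data | bowl C) = (5/6)(4/5)(3/4)(2/3) = 1/3.
The prior-weighted likelihoods are 1/3 · 1/3 = 1/9, 1/3 · 0 = 0, 1/3 · 1/3 = 1/9; summing to 2/9.
So P(bowl A | data) = (1/9) / (2/9) = 1/2.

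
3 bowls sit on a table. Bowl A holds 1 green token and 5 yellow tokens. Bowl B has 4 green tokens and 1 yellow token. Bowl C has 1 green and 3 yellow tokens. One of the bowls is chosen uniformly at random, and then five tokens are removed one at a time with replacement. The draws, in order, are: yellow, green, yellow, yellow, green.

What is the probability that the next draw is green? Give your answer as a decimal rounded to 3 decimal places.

Compute the likelihood of the observed sequence for each case: P(data | bowl A) = (5/6)(1/6)(5/6)(5/6)(1/6) = 0.016075; P(data | bowl B) = (1/5)(4/5)(1/5)(1/5)(4/5) = 0.00512; P(data | bowl C) = (3/4)(1/4)(3/4)(3/4)(1/4) = 0.026367.
Weighting by the prior gives 1/3 · 0.016075 = 0.0053584, 1/3 · 0.00512 = 0.0017067, 1/3 · 0.026367 = 0.0087891; these sum to 0.015854.
The posterior is then P(bowl A | data) = 0.33798, P(bowl B | data) = 0.10765, P(bowl C | data) = 0.55437.
So P(green next | data) = Σ P(green next | H) P(H | data) = (1/6)(0.33798) + (4/5)(0.10765) + (1/4)(0.55437) = 0.28104.

0.281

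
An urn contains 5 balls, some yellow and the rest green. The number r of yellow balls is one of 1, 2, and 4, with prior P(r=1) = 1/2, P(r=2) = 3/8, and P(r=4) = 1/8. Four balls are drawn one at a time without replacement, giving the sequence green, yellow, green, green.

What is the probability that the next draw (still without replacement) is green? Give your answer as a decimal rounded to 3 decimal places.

Compute the likelihood of the observed sequence for each case: P(data | r = 1) = (4/5)(1/4)(3/3)(2/2) = 1/5; P(data | r = 2) = (3/5)(2/4)(2/3)(1/2) = 1/10; P(data | r = 4) = (1/5)(4/4)(0/3) = 0.
The prior-weighted likelihoods are 1/2 · 1/5 = 1/10, 3/8 · 1/10 = 3/80, 1/8 · 0 = 0; with total 11/80.
The posterior is then P(r = 1 | data) = 8/11, P(r = 2 | data) = 3/11, P(r = 4 | data) = 0.
Averaging over the posterior, P(green next | data) = (1)(8/11) + (0)(3/11) = 8/11.

0.727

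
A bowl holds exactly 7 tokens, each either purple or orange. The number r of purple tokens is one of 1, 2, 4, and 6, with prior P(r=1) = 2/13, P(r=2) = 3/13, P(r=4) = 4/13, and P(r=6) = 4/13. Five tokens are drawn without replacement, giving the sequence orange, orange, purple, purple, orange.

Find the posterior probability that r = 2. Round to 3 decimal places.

0.556

Under each hypothesis, the probability of the observed sequence is: P(data | r = 1) = (6/7)(5/6)(1/5)(0/4) = 0; P(data | r = 2) = (5/7)(4/6)(2/5)(1/4)(3/3) = 1/21; P(data | r = 4) = (3/7)(2/6)(4/5)(3/4)(1/3) = 1/35; P(data | r = 6) = (1/7)(0/6) = 0.
Multiplying each by its prior: 2/13 · 0 = 0, 3/13 · 1/21 = 1/91, 4/13 · 1/35 = 4/455, 4/13 · 0 = 0; these sum to 9/455.
So P(r = 2 | data) = (1/91) / (9/455) = 5/9.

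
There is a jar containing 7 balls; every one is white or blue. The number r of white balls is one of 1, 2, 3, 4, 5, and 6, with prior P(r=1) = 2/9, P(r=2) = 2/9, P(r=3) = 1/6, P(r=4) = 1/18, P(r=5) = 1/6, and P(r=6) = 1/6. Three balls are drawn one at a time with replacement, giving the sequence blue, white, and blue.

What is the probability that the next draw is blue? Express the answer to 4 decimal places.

For each hypothesis, P(data | H) works out to: P(data | r = 1) = (6/7)(1/7)(6/7) = 0.10496; P(data | r = 2) = (5/7)(2/7)(5/7) = 0.14577; P(data | r = 3) = (4/7)(3/7)(4/7) = 0.13994; P(data | r = 4) = (3/7)(4/7)(3/7) = 0.10496; P(data | r = 5) = (2/7)(5/7)(2/7) = 0.058309; P(data | r = 6) = (1/7)(6/7)(1/7) = 0.017493.
The prior-weighted likelihoods are 2/9 · 0.10496 = 0.023324, 2/9 · 0.14577 = 0.032394, 1/6 · 0.13994 = 0.023324, 1/18 · 0.10496 = 0.0058309, 1/6 · 0.058309 = 0.0097182, 1/6 · 0.017493 = 0.0029155; summing to 0.097506.
The posterior is then P(r = 1 | data) = 0.2392, P(r = 2 | data) = 0.33223, P(r = 3 | data) = 0.2392, P(r = 4 | data) = 0.059801, P(r = 5 | data) = 0.099668, P(r = 6 | data) = 0.0299.
So P(blue next | data) = Σ P(blue next | H) P(H | data) = (6/7)(0.2392) + (5/7)(0.33223) + (4/7)(0.2392) + (3/7)(0.059801) + (2/7)(0.099668) + (1/7)(0.0299) = 0.6374.

0.6374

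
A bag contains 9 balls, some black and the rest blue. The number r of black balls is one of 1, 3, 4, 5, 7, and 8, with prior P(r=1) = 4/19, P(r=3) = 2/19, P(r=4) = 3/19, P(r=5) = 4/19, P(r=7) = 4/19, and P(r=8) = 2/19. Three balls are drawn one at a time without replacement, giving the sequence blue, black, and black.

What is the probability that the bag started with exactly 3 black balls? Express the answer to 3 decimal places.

Compute the likelihood of the observed sequence for each case: P(data | r = 1) = (8/9)(1/8)(0/7) = 0; P(data | r = 3) = (6/9)(3/8)(2/7) = 0.071429; P(data | r = 4) = (5/9)(4/8)(3/7) = 0.11905; P(data | r = 5) = (4/9)(5/8)(4/7) = 0.15873; P(data | r = 7) = (2/9)(7/8)(6/7) = 0.16667; P(data | r = 8) = (1/9)(8/8)(7/7) = 0.11111.
The prior-weighted likelihoods are 4/19 · 0 = 0, 2/19 · 0.071429 = 0.0075188, 3/19 · 0.11905 = 0.018797, 4/19 · 0.15873 = 0.033417, 4/19 · 0.16667 = 0.035088, 2/19 · 0.11111 = 0.011696; these sum to 0.10652.
Hence P(r = 3 | data) = (0.0075188) / (0.10652) = 0.070588.

0.071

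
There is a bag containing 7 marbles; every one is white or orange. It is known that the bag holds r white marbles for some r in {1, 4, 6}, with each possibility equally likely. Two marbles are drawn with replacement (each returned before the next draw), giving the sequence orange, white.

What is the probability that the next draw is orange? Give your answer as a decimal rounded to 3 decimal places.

Under each hypothesis, the probability of the observed sequence is: P(data | r = 1) = (6/7)(1/7) = 6/49; P(data | r = 4) = (3/7)(4/7) = 12/49; P(data | r = 6) = (1/7)(6/7) = 6/49.
Weighting by the prior gives 1/3 · 6/49 = 2/49, 1/3 · 12/49 = 4/49, 1/3 · 6/49 = 2/49; these sum to 8/49.
Normalising, the posterior is P(r = 1 | data) = 1/4, P(r = 4 | data) = 1/2, P(r = 6 | data) = 1/4.
The predictive probability is P(orange next | data) = (6/7)(1/4) + (3/7)(1/2) + (1/7)(1/4) = 13/28.

0.464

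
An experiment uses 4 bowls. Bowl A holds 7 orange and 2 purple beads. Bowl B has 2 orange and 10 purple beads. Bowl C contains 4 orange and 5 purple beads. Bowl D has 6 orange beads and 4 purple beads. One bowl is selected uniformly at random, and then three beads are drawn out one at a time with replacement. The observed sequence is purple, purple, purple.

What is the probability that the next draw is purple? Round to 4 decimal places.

For each hypothesis, P(data | H) works out to: P(data | bowl A) = (2/9)(2/9)(2/9) = 0.010974; P(data | bowl B) = (10/12)(10/12)(10/12) = 0.5787; P(data | bowl C) = (5/9)(5/9)(5/9) = 0.17147; P(data | bowl D) = (4/10)(4/10)(4/10) = 0.064.
Weighting by the prior gives 1/4 · 0.010974 = 0.0027435, 1/4 · 0.5787 = 0.14468, 1/4 · 0.17147 = 0.042867, 1/4 · 0.064 = 0.016; summing to 0.20629.
Dividing through by the total gives posterior P(bowl A | data) = 0.013299, P(bowl B | data) = 0.70134, P(bowl C | data) = 0.2078, P(bowl D | data) = 0.077562.
The predictive probability is P(purple next | data) = (2/9)(0.013299) + (5/6)(0.70134) + (5/9)(0.2078) + (2/5)(0.077562) = 0.73387.

0.7339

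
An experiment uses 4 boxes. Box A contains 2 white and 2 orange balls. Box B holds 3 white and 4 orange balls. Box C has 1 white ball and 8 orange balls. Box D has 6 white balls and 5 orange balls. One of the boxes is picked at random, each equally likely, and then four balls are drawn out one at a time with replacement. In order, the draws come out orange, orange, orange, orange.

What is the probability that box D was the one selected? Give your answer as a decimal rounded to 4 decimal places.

0.0511

Compute the likelihood of the observed sequence for each case: P(data | box A) = (2/4)(2/4)(2/4)(2/4) = 0.0625; P(data | box B) = (4/7)(4/7)(4/7)(4/7) = 0.10662; P(data | box C) = (8/9)(8/9)(8/9)(8/9) = 0.6243; P(data | box D) = (5/11)(5/11)(5/11)(5/11) = 0.042688.
Multiplying each by its prior: 1/4 · 0.0625 = 0.015625, 1/4 · 0.10662 = 0.026656, 1/4 · 0.6243 = 0.15607, 1/4 · 0.042688 = 0.010672; with total 0.20903.
Therefore the posterior P(box D | data) = (0.010672) / (0.20903) = 0.051056.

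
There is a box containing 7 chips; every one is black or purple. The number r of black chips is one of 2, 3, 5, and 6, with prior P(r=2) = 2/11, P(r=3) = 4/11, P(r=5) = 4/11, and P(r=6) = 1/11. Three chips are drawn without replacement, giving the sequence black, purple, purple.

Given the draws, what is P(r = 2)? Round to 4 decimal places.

The likelihood of the observed sequence under each hypothesis: P(data | r = 2) = (2/7)(5/6)(4/5) = 4/21; P(data | r = 3) = (3/7)(4/6)(3/5) = 6/35; P(data | r = 5) = (5/7)(2/6)(1/5) = 1/21; P(data | r = 6) = (6/7)(1/6)(0/5) = 0.
Weighting by the prior gives 2/11 · 4/21 = 8/231, 4/11 · 6/35 = 24/385, 4/11 · 1/21 = 4/231, 1/11 · 0 = 0; summing to 4/35.
Hence P(r = 2 | data) = (8/231) / (4/35) = 10/33.

0.3030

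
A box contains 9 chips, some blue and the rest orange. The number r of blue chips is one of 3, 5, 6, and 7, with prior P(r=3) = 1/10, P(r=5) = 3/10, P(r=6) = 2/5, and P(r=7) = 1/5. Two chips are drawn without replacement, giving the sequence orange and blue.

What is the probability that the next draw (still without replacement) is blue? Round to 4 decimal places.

0.6453

The likelihood of the observed sequence under each hypothesis: P(data | r = 3) = (6/9)(3/8) = 1/4; P(data | r = 5) = (4/9)(5/8) = 5/18; P(data | r = 6) = (3/9)(6/8) = 1/4; P(data | r = 7) = (2/9)(7/8) = 7/36.
The prior-weighted likelihoods are 1/10 · 1/4 = 1/40, 3/10 · 5/18 = 1/12, 2/5 · 1/4 = 1/10, 1/5 · 7/36 = 7/180; summing to 89/360.
Normalising, the posterior is P(r = 3 | data) = 9/89, P(r = 5 | data) = 30/89, P(r = 6 | data) = 36/89, P(r = 7 | data) = 14/89.
Averaging over the posterior, P(blue next | data) = (2/7)(9/89) + (4/7)(30/89) + (5/7)(36/89) + (6/7)(14/89) = 402/623.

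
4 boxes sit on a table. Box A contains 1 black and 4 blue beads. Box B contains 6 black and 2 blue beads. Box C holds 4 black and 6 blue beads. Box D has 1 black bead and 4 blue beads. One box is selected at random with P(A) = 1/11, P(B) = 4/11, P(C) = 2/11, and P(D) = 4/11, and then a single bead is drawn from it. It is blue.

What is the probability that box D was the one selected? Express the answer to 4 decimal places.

0.5161

Under each hypothesis, the probability of this draw is: P(data | box A) = (4/5) = 4/5; P(data | box B) = (2/8) = 1/4; P(data | box C) = (6/10) = 3/5; P(data | box D) = (4/5) = 4/5.
The prior-weighted likelihoods are 1/11 · 4/5 = 4/55, 4/11 · 1/4 = 1/11, 2/11 · 3/5 = 6/55, 4/11 · 4/5 = 16/55; with total 31/55.
So P(box D | data) = (16/55) / (31/55) = 16/31.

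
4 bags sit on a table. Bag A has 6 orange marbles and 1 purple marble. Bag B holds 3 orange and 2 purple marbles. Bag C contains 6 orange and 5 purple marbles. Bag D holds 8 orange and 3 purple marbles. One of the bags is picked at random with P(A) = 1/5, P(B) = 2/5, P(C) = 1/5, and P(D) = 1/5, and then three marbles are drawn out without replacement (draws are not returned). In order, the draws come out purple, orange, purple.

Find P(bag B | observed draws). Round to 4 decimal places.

Under each hypothesis, the probability of the observed sequence is: P(data | bag A) = (1/7)(6/6)(0/5) = 0; P(data | bag B) = (2/5)(3/4)(1/3) = 1/10; P(data | bag C) = (5/11)(6/10)(4/9) = 4/33; P(data | bag D) = (3/11)(8/10)(2/9) = 8/165.
Weighting by the prior gives 1/5 · 0 = 0, 2/5 · 1/10 = 1/25, 1/5 · 4/33 = 4/165, 1/5 · 8/165 = 8/825; these sum to 61/825.
Hence P(bag B | data) = (1/25) / (61/825) = 33/61.

0.5410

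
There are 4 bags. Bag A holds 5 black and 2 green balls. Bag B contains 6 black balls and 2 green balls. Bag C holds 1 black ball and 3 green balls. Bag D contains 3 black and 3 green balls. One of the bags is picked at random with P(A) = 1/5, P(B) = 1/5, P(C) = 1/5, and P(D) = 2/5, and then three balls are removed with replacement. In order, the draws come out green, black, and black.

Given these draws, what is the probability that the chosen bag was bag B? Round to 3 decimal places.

0.241

Under each hypothesis, the probability of the observed sequence is: P(data | bag A) = (2/7)(5/7)(5/7) = 0.14577; P(data | bag B) = (2/8)(6/8)(6/8) = 0.14062; P(data | bag C) = (3/4)(1/4)(1/4) = 0.046875; P(data | bag D) = (3/6)(3/6)(3/6) = 0.125.
The prior-weighted likelihoods are 1/5 · 0.14577 = 0.029155, 1/5 · 0.14062 = 0.028125, 1/5 · 0.046875 = 0.009375, 2/5 · 0.125 = 0.05; summing to 0.11665.
Hence P(bag B | data) = (0.028125) / (0.11665) = 0.2411.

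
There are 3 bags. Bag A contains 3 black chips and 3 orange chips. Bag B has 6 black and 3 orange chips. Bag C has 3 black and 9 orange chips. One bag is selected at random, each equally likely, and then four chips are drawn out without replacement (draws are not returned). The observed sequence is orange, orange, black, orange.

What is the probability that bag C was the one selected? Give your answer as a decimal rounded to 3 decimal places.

0.673

Compute the likelihood of the observed sequence for each case: P(data | bag A) = (3/6)(2/5)(3/4)(1/3) = 0.05; P(data | bag B) = (3/9)(2/8)(6/7)(1/6) = 0.011905; P(data | bag C) = (9/12)(8/11)(3/10)(7/9) = 0.12727.
The prior-weighted likelihoods are 1/3 · 0.05 = 0.016667, 1/3 · 0.011905 = 0.0039683, 1/3 · 0.12727 = 0.042424; summing to 0.063059.
Therefore the posterior P(bag C | data) = (0.042424) / (0.063059) = 0.67277.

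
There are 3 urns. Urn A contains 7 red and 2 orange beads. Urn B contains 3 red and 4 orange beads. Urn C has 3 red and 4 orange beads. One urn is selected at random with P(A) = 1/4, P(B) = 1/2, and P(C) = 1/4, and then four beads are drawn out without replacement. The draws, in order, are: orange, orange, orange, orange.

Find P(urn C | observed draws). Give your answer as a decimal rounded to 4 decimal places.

The likelihood of the observed sequence under each hypothesis: P(data | urn A) = (2/9)(1/8)(0/7) = 0; P(data | urn B) = (4/7)(3/6)(2/5)(1/4) = 1/35; P(data | urn C) = (4/7)(3/6)(2/5)(1/4) = 1/35.
The prior-weighted likelihoods are 1/4 · 0 = 0, 1/2 · 1/35 = 1/70, 1/4 · 1/35 = 1/140; these sum to 3/140.
By Bayes' rule, P(urn C | data) = (1/140) / (3/140) = 1/3.

0.3333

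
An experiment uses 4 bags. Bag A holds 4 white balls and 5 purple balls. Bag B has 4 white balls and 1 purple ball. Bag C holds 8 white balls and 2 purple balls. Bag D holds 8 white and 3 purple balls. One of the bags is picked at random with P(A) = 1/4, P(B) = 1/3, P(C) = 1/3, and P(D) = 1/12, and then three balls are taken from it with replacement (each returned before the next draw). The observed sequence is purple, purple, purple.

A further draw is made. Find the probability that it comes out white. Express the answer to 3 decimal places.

0.492

For each hypothesis, P(data | H) works out to: P(data | bag A) = (5/9)(5/9)(5/9) = 0.17147; P(data | bag B) = (1/5)(1/5)(1/5) = 0.008; P(data | bag C) = (2/10)(2/10)(2/10) = 0.008; P(data | bag D) = (3/11)(3/11)(3/11) = 0.020285.
The prior-weighted likelihoods are 1/4 · 0.17147 = 0.042867, 1/3 · 0.008 = 0.0026667, 1/3 · 0.008 = 0.0026667, 1/12 · 0.020285 = 0.0016905; these sum to 0.049891.
Normalising, the posterior is P(bag A | data) = 0.85922, P(bag B | data) = 0.05345, P(bag C | data) = 0.05345, P(bag D | data) = 0.033883.
The predictive probability is P(white next | data) = (4/9)(0.85922) + (4/5)(0.05345) + (4/5)(0.05345) + (8/11)(0.033883) = 0.49204.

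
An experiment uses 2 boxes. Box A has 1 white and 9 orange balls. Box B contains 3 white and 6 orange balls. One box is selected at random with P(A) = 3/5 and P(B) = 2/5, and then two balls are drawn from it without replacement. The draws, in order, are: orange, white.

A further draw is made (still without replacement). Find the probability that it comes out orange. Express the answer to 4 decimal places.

0.8214

The likelihood of the observed sequence under each hypothesis: P(data | box A) = (9/10)(1/9) = 1/10; P(data | box B) = (6/9)(3/8) = 1/4.
The prior-weighted likelihoods are 3/5 · 1/10 = 3/50, 2/5 · 1/4 = 1/10; these sum to 4/25.
Dividing through by the total gives posterior P(box A | data) = 3/8, P(box B | data) = 5/8.
The predictive probability is P(orange next | data) = (1)(3/8) + (5/7)(5/8) = 23/28.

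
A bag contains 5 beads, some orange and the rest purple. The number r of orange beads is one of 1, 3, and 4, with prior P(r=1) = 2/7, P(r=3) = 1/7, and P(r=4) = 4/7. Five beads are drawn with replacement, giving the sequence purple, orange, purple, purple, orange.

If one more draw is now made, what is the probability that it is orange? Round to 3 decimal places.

0.455

Under each hypothesis, the probability of the observed sequence is: P(data | r = 1) = (4/5)(1/5)(4/5)(4/5)(1/5) = 0.02048; P(data | r = 3) = (2/5)(3/5)(2/5)(2/5)(3/5) = 0.02304; P(data | r = 4) = (1/5)(4/5)(1/5)(1/5)(4/5) = 0.00512.
The prior-weighted likelihoods are 2/7 · 0.02048 = 0.0058514, 1/7 · 0.02304 = 0.0032914, 4/7 · 0.00512 = 0.0029257; summing to 0.012069.
Normalising, the posterior is P(r = 1 | data) = 0.48485, P(r = 3 | data) = 0.27273, P(r = 4 | data) = 0.24242.
So P(orange next | data) = Σ P(orange next | H) P(H | data) = (1/5)(0.48485) + (3/5)(0.27273) + (4/5)(0.24242) = 0.45455.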